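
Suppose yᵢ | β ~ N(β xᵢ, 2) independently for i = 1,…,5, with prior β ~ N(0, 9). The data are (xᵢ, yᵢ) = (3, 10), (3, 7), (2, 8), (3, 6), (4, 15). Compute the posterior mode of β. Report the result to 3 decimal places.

β̂_MAP = 3.071

log p(β | y) = −Σ(yᵢ − βxᵢ)²/(2·2) − β²/(2·9) + const.
Setting the derivative to zero: Σxᵢ(yᵢ − βxᵢ)/2 − β/9 = 0, so β = Σxᵢyᵢ / (Σxᵢ² + σ²/τ²).
Σxᵢyᵢ = 3·10 + 3·7 + 2·8 + 3·6 + 4·15 = 145; Σxᵢ² = 47; σ²/τ² = 2/9.
β̂_MAP = 145 / (47 + 2/9) = 145/(425/9) = 261/85 ≈ 3.071.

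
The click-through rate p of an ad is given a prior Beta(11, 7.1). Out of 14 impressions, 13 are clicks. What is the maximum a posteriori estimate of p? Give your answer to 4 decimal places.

Prior: Beta(11, 7.1).
Data: 13 successes in 14 trials. The binomial likelihood contributes p^13(1−p)^1, so the posterior is Beta(11+13, 7.1+1) = Beta(24, 8.1).
For Beta(a, b) with a, b > 1 the mode is (a−1)/(a+b−2) = 23/30.1 ≈ 0.7641.

p̂_MAP = 0.7641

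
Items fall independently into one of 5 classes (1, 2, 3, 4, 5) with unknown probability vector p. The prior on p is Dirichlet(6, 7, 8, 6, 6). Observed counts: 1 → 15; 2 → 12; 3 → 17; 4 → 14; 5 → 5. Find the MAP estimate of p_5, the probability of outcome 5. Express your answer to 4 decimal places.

The posterior is Dirichlet(αᵢ + nᵢ) = Dirichlet(21, 19, 25, 20, 11).
For a Dirichlet(a₁,…,a_K) with all aᵢ > 1, the mode has j-th component (aⱼ − 1)/(Σaᵢ − K).
Here Σaᵢ = 96 and K = 5, so p_5 = (11 − 1)/(96 − 5) = 10/91 ≈ 0.1099.

MAP estimate: 0.1099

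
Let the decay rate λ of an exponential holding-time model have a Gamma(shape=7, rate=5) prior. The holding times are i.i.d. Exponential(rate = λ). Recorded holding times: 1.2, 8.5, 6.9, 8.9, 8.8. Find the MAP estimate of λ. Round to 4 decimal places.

The Exponential(rate=λ) likelihood is ∝ λ^n e^(−λΣtᵢ). Here n = 5 and Σtᵢ = 1.2 + 8.5 + 6.9 + 8.9 + 8.8 = 34.3.
Posterior ∝ λ^6e^(−5λ) · λ^5e^(−34.3λ) = λ^11e^(−39.3λ), i.e. Gamma(12, 39.3).
Mode = (a−1)/b = 11/39.3 ≈ 0.2799.

λ̂_MAP = 0.2799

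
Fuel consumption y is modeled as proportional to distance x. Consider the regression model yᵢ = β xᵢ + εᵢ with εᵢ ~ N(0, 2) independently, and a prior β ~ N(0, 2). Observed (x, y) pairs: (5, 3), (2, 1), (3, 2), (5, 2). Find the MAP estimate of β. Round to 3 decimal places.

β̂_MAP = 0.516

log p(β | y) = −Σ(yᵢ − βxᵢ)²/(2·2) − β²/(2·2) + const.
Setting the derivative to zero: Σxᵢ(yᵢ − βxᵢ)/2 − β/2 = 0, so β = Σxᵢyᵢ / (Σxᵢ² + σ²/τ²).
Σxᵢyᵢ = 5·3 + 2·1 + 3·2 + 5·2 = 33; Σxᵢ² = 63; σ²/τ² = 1.
β̂_MAP = 33 / (63 + 1) = 33/64 ≈ 0.516.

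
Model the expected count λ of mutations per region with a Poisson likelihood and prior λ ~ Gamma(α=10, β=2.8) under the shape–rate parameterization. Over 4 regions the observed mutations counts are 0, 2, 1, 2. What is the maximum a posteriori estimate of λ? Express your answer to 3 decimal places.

Σxᵢ = 0+2+1+2 = 5, with n = 4.
Posterior ∝ λ^9e^(−2.8λ) · λ^5e^(−4λ) = λ^14e^(−6.8λ), i.e. Gamma(shape=15, rate=6.8).
The mode of a Gamma(a, b) with a ≥ 1 (shape–rate) is (a−1)/b = 14/6.8 ≈ 2.059.

λ̂_MAP = 2.059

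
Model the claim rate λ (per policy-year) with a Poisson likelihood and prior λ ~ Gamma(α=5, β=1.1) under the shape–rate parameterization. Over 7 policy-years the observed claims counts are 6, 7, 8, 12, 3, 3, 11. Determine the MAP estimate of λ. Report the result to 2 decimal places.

Σxᵢ = 6+7+8+12+3+3+11 = 50, with n = 7.
Posterior ∝ λ^4e^(−1.1λ) · λ^50e^(−7λ) = λ^54e^(−8.1λ), i.e. Gamma(shape=55, rate=8.1).
The mode of a Gamma(a, b) with a ≥ 1 (shape–rate) is (a−1)/b = 54/8.1 ≈ 6.67.

λ̂_MAP = 6.67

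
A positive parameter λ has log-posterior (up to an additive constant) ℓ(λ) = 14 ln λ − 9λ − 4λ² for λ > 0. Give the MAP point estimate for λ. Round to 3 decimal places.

ℓ'(λ) = 14/λ − 9 − 8λ. Setting this to zero and multiplying by λ: 8λ² + 9λ − 14 = 0.
λ = (−9 + √(9² + 4·8·14)) / (2·8) = (−9 + √529) / 16 = (−9 + 23)/16 = 7/8.
ℓ''(λ) = −14/λ² − 8 < 0, confirming a maximum.

λ̂_MAP = 0.875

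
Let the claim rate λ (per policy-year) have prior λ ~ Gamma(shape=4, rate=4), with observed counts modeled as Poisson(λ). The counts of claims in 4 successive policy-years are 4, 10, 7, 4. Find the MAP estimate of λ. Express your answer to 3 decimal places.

Σxᵢ = 4+10+7+4 = 25, with n = 4.
Posterior ∝ λ^3e^(−4λ) · λ^25e^(−4λ) = λ^28e^(−8λ), i.e. Gamma(shape=29, rate=8).
The mode of a Gamma(a, b) with a ≥ 1 (shape–rate) is (a−1)/b = 28/8 ≈ 3.500.

λ̂_MAP = 3.500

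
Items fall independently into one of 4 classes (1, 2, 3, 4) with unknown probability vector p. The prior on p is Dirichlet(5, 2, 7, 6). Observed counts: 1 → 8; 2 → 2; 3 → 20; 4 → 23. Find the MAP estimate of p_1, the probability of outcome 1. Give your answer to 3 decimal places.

MAP estimate: 0.174

The posterior is Dirichlet(αᵢ + nᵢ) = Dirichlet(13, 4, 27, 29).
For a Dirichlet(a₁,…,a_K) with all aᵢ > 1, the mode has j-th component (aⱼ − 1)/(Σaᵢ − K).
Here Σaᵢ = 73 and K = 4, so p_1 = (13 − 1)/(73 − 4) = 12/69 ≈ 0.174.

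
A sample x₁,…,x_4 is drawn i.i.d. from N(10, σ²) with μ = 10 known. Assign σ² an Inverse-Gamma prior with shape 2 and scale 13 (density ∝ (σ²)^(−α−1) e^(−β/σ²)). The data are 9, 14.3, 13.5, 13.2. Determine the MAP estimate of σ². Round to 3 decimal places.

Sum of squared deviations about the known mean: SS = (9−10)² + (14.3−10)² + (13.5−10)² + (13.2−10)² = 41.98.
The Normal likelihood contributes (σ²)^(−n/2) exp(−SS/(2σ²)), so the posterior is Inverse-Gamma(α + n/2, β + SS/2) = Inverse-Gamma(4, 33.99).
The mode of Inverse-Gamma(a, b) is b/(a+1) = 33.99/5 ≈ 6.798.

σ̂²_MAP = 6.798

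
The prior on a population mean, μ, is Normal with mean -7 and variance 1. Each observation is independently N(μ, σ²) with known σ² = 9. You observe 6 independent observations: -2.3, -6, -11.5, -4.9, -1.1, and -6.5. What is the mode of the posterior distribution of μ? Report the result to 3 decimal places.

μ̂_MAP = -6.353

n = 6; x̄ = ((-2.3) + (-6) + (-11.5) + (-4.9) + (-1.1) + (-6.5))/6 = -32.3/6 = -323/60 ≈ -5.3833.
For a Normal prior and Normal likelihood with known variance, the posterior is Normal; its mode equals its mean, the precision-weighted average.
Prior precision 1/σ₀² = 1/1 = 1; data precision n/σ² = 6/9 = 2/3.
μ̂ = (1·(-7) + (2/3)·(-323/60)) / (1 + 2/3) = (-953/90)/(5/3) = -953/150 ≈ -6.353.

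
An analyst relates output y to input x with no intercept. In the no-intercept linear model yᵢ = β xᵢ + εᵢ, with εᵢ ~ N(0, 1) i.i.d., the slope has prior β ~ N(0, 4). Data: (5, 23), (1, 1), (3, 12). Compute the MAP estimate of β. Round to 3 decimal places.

log p(β | y) = −Σ(yᵢ − βxᵢ)²/(2·1) − β²/(2·4) + const.
Setting the derivative to zero: Σxᵢ(yᵢ − βxᵢ)/1 − β/4 = 0, so β = Σxᵢyᵢ / (Σxᵢ² + σ²/τ²).
Σxᵢyᵢ = 5·23 + 1·1 + 3·12 = 152; Σxᵢ² = 35; σ²/τ² = 0.25.
β̂_MAP = 152 / (35 + 0.25) = 152/35.25 ≈ 4.312.

β̂_MAP = 4.312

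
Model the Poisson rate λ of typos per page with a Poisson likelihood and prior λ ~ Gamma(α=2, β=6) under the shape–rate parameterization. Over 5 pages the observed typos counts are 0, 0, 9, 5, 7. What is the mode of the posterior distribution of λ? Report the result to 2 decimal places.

Σxᵢ = 0+0+9+5+7 = 21, with n = 5.
Posterior ∝ λe^(−6λ) · λ^21e^(−5λ) = λ^22e^(−11λ), i.e. Gamma(shape=23, rate=11).
The mode of a Gamma(a, b) with a ≥ 1 (shape–rate) is (a−1)/b = 22/11 ≈ 2.00.

λ̂_MAP = 2.00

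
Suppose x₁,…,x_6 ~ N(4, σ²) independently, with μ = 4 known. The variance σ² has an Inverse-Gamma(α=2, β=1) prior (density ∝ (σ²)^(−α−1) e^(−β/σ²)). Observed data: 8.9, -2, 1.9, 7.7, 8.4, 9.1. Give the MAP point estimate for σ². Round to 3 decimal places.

Sum of squared deviations about the known mean: SS = (8.9−4)² + (-2−4)² + (1.9−4)² + (7.7−4)² + (8.4−4)² + (9.1−4)² = 123.48.
The Normal likelihood contributes (σ²)^(−n/2) exp(−SS/(2σ²)), so the posterior is Inverse-Gamma(α + n/2, β + SS/2) = Inverse-Gamma(5, 62.74).
The mode of Inverse-Gamma(a, b) is b/(a+1) = 62.74/6 ≈ 10.457.

σ̂²_MAP = 10.457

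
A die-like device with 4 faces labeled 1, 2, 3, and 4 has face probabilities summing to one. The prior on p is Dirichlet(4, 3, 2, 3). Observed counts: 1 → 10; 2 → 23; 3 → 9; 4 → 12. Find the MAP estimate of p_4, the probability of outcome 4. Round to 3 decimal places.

MAP estimate: 0.226

The posterior is Dirichlet(αᵢ + nᵢ) = Dirichlet(14, 26, 11, 15).
For a Dirichlet(a₁,…,a_K) with all aᵢ > 1, the mode has j-th component (aⱼ − 1)/(Σaᵢ − K).
Here Σaᵢ = 66 and K = 4, so p_4 = (15 − 1)/(66 − 4) = 14/62 ≈ 0.226.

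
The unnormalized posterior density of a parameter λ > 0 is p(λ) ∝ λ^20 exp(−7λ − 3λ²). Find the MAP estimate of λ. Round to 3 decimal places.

λ̂_MAP = 1.333

ℓ'(λ) = 20/λ − 7 − 6λ. Setting this to zero and multiplying by λ: 6λ² + 7λ − 20 = 0.
λ = (−7 + √(7² + 4·6·20)) / (2·6) = (−7 + √529) / 12 = (−7 + 23)/12 = 4/3.
ℓ''(λ) = −20/λ² − 6 < 0, confirming a maximum.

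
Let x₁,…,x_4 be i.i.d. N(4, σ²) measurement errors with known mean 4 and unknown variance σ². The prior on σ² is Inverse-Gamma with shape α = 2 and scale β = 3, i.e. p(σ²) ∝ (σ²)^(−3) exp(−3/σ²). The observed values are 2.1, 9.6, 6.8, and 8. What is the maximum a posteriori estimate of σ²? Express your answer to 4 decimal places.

Sum of squared deviations about the known mean: SS = (2.1−4)² + (9.6−4)² + (6.8−4)² + (8−4)² = 58.81.
The Normal likelihood contributes (σ²)^(−n/2) exp(−SS/(2σ²)), so the posterior is Inverse-Gamma(α + n/2, β + SS/2) = Inverse-Gamma(4, 32.405).
The mode of Inverse-Gamma(a, b) is b/(a+1) = 32.405/5 ≈ 6.4810.

σ̂²_MAP = 6.4810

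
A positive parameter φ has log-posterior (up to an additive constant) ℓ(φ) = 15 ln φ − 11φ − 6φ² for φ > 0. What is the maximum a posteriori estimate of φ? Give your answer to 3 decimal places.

ℓ'(φ) = 15/φ − 11 − 12φ. Setting this to zero and multiplying by φ: 12φ² + 11φ − 15 = 0.
φ = (−11 + √(11² + 4·12·15)) / (2·12) = (−11 + √841) / 24 = (−11 + 29)/24 = 3/4.
ℓ''(φ) = −15/φ² − 12 < 0, confirming a maximum.

φ̂_MAP = 0.750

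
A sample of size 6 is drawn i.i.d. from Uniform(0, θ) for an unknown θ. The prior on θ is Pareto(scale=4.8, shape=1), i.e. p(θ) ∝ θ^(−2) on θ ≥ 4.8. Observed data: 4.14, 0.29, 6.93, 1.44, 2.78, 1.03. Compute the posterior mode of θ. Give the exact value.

The Uniform(0, θ) likelihood is θ^(−n) for θ ≥ max(xᵢ), zero otherwise. Here max(xᵢ) = 6.93.
Posterior ∝ θ^(−2) · θ^(−6) = θ^(−8) on θ ≥ max(4.8, 6.93) = 6.93.
This density is strictly decreasing in θ, so the posterior mode lies at the lower boundary of the support.

θ̂_MAP = 6.93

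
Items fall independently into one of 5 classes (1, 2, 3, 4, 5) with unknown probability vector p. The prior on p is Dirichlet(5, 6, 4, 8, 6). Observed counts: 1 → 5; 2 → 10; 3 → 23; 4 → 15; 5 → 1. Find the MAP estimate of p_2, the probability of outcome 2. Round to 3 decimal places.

MAP estimate: 0.192

The posterior is Dirichlet(αᵢ + nᵢ) = Dirichlet(10, 16, 27, 23, 7).
For a Dirichlet(a₁,…,a_K) with all aᵢ > 1, the mode has j-th component (aⱼ − 1)/(Σaᵢ − K).
Here Σaᵢ = 83 and K = 5, so p_2 = (16 − 1)/(83 − 5) = 15/78 ≈ 0.192.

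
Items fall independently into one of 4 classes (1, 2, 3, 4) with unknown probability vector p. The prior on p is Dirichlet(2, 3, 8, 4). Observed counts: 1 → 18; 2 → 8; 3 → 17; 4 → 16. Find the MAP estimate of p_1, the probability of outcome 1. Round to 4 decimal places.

The posterior is Dirichlet(αᵢ + nᵢ) = Dirichlet(20, 11, 25, 20).
For a Dirichlet(a₁,…,a_K) with all aᵢ > 1, the mode has j-th component (aⱼ − 1)/(Σaᵢ − K).
Here Σaᵢ = 76 and K = 4, so p_1 = (20 − 1)/(76 − 4) = 19/72 ≈ 0.2639.

MAP estimate: 0.2639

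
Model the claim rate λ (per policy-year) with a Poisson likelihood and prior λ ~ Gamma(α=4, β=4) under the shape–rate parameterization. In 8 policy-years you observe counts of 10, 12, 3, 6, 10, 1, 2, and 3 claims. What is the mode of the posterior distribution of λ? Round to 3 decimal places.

Σxᵢ = 10+12+3+6+10+1+2+3 = 47, with n = 8.
Posterior ∝ λ^3e^(−4λ) · λ^47e^(−8λ) = λ^50e^(−12λ), i.e. Gamma(shape=51, rate=12).
The mode of a Gamma(a, b) with a ≥ 1 (shape–rate) is (a−1)/b = 50/12 ≈ 4.167.

λ̂_MAP = 4.167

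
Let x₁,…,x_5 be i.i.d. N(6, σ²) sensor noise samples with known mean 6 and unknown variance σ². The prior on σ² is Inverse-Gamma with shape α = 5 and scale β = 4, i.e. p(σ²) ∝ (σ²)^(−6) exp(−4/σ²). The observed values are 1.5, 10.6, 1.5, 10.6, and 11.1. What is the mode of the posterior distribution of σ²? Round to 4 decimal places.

Sum of squared deviations about the known mean: SS = (1.5−6)² + (10.6−6)² + (1.5−6)² + (10.6−6)² + (11.1−6)² = 108.83.
The Normal likelihood contributes (σ²)^(−n/2) exp(−SS/(2σ²)), so the posterior is Inverse-Gamma(α + n/2, β + SS/2) = Inverse-Gamma(7.5, 58.415).
The mode of Inverse-Gamma(a, b) is b/(a+1) = 58.415/8.5 ≈ 6.8724.

σ̂²_MAP = 6.8724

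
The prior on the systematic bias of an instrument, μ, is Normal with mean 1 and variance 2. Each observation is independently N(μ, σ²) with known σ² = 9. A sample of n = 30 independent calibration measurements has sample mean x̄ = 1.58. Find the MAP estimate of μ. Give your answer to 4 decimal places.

n = 30, x̄ = 1.58.
For a Normal prior and Normal likelihood with known variance, the posterior is Normal; its mode equals its mean, the precision-weighted average.
Prior precision 1/σ₀² = 1/2 = 0.5; data precision n/σ² = 30/9 = 10/3.
μ̂ = (0.5·1 + (10/3)·1.58) / (0.5 + 10/3) = (173/30)/(23/6) = 173/115 ≈ 1.5043.

μ̂_MAP = 1.5043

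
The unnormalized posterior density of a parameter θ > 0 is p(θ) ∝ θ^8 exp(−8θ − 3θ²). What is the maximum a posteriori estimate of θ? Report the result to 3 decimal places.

ℓ'(θ) = 8/θ − 8 − 6θ. Setting this to zero and multiplying by θ: 6θ² + 8θ − 8 = 0.
θ = (−8 + √(8² + 4·6·8)) / (2·6) = (−8 + √256) / 12 = (−8 + 16)/12 = 2/3.
ℓ''(θ) = −8/θ² − 6 < 0, confirming a maximum.

θ̂_MAP = 0.667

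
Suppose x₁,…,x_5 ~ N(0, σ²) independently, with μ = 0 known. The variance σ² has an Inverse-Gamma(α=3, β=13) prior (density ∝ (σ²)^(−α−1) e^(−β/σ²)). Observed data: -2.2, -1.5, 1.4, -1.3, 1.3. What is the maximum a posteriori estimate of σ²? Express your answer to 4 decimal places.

σ̂²_MAP = 2.9562

Sum of squared deviations about the known mean: SS = (-2.2−0)² + (-1.5−0)² + (1.4−0)² + (-1.3−0)² + (1.3−0)² = 12.43.
The Normal likelihood contributes (σ²)^(−n/2) exp(−SS/(2σ²)), so the posterior is Inverse-Gamma(α + n/2, β + SS/2) = Inverse-Gamma(5.5, 19.215).
The mode of Inverse-Gamma(a, b) is b/(a+1) = 19.215/6.5 ≈ 2.9562.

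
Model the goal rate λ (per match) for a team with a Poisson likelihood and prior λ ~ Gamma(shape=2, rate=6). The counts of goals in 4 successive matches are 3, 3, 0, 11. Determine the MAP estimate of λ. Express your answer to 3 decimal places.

λ̂_MAP = 1.800

Σxᵢ = 3+3+0+11 = 17, with n = 4.
Posterior ∝ λe^(−6λ) · λ^17e^(−4λ) = λ^18e^(−10λ), i.e. Gamma(shape=19, rate=10).
The mode of a Gamma(a, b) with a ≥ 1 (shape–rate) is (a−1)/b = 18/10 ≈ 1.800.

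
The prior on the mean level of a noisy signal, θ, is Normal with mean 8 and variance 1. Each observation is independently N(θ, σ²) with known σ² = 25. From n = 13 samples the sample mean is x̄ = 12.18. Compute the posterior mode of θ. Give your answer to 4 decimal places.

n = 13, x̄ = 12.18.
For a Normal prior and Normal likelihood with known variance, the posterior is Normal; its mode equals its mean, the precision-weighted average.
Prior precision 1/σ₀² = 1/1 = 1; data precision n/σ² = 13/25 = 0.52.
θ̂ = (1·8 + 0.52·12.18) / (1 + 0.52) = 14.3336/1.52 = 9.4300.

θ̂_MAP = 9.4300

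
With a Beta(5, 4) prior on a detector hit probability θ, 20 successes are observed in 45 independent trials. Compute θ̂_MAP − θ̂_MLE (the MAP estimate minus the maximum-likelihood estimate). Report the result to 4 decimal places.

Posterior is Beta(25, 29); MAP = (25−1)/(54−2) = 24/52 ≈ 0.46154.
MLE ignores the prior: θ̂_MLE = k/n = 20/45 ≈ 0.44444.
Difference = 24/52 − 20/45 = 2/117 ≈ 0.0171.

MAP − MLE = 0.0171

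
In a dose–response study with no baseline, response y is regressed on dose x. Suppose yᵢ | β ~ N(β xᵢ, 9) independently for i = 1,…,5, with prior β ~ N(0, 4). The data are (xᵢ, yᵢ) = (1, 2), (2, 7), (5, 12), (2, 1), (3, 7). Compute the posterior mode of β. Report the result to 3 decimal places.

log p(β | y) = −Σ(yᵢ − βxᵢ)²/(2·9) − β²/(2·4) + const.
Setting the derivative to zero: Σxᵢ(yᵢ − βxᵢ)/9 − β/4 = 0, so β = Σxᵢyᵢ / (Σxᵢ² + σ²/τ²).
Σxᵢyᵢ = 1·2 + 2·7 + 5·12 + 2·1 + 3·7 = 99; Σxᵢ² = 43; σ²/τ² = 2.25.
β̂_MAP = 99 / (43 + 2.25) = 99/45.25 ≈ 2.188.

β̂_MAP = 2.188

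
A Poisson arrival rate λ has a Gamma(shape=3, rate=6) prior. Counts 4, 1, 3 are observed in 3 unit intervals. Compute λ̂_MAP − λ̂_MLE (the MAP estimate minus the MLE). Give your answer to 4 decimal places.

Σxᵢ = 8. Posterior is Gamma(11, 9); MAP = (11−1)/9 = 10/9 ≈ 1.11111.
MLE = x̄ = 8/3 ≈ 2.66667.
Difference = 10/9 − 8/3 = -14/9 ≈ -1.5556.

MAP − MLE = -1.5556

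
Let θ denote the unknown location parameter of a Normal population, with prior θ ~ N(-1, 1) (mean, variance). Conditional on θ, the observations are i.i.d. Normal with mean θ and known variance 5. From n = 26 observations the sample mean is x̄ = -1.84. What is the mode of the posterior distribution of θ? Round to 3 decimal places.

θ̂_MAP = -1.705

n = 26, x̄ = -1.84.
For a Normal prior and Normal likelihood with known variance, the posterior is Normal; its mode equals its mean, the precision-weighted average.
Prior precision 1/σ₀² = 1/1 = 1; data precision n/σ² = 26/5 = 5.2.
θ̂ = (1·(-1) + 5.2·(-1.84)) / (1 + 5.2) = (-10.568)/6.2 = -1321/775 ≈ -1.705.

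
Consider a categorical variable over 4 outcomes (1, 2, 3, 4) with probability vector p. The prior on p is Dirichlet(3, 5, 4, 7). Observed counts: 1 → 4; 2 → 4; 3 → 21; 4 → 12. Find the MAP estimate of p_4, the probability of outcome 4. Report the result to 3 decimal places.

The posterior is Dirichlet(αᵢ + nᵢ) = Dirichlet(7, 9, 25, 19).
For a Dirichlet(a₁,…,a_K) with all aᵢ > 1, the mode has j-th component (aⱼ − 1)/(Σaᵢ − K).
Here Σaᵢ = 60 and K = 4, so p_4 = (19 − 1)/(60 − 4) = 18/56 ≈ 0.321.

MAP estimate: 0.321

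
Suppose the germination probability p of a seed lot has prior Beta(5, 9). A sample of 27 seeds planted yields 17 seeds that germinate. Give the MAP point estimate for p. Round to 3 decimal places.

p̂_MAP = 0.538

Prior: Beta(5, 9).
Data: 17 successes in 27 trials. The binomial likelihood contributes p^17(1−p)^10, so the posterior is Beta(5+17, 9+10) = Beta(22, 19).
For Beta(a, b) with a, b > 1 the mode is (a−1)/(a+b−2) = 21/39 ≈ 0.538.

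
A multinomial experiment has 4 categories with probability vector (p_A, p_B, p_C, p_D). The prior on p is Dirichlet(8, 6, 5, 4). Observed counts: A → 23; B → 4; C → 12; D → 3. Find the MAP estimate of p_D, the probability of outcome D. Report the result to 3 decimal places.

The posterior is Dirichlet(αᵢ + nᵢ) = Dirichlet(31, 10, 17, 7).
For a Dirichlet(a₁,…,a_K) with all aᵢ > 1, the mode has j-th component (aⱼ − 1)/(Σaᵢ − K).
Here Σaᵢ = 65 and K = 4, so p_D = (7 − 1)/(65 − 4) = 6/61 ≈ 0.098.

MAP estimate of p_D = 0.098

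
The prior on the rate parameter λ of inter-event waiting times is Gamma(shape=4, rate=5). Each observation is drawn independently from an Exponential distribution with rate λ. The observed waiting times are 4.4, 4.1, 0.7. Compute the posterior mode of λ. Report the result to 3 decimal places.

The Exponential(rate=λ) likelihood is ∝ λ^n e^(−λΣtᵢ). Here n = 3 and Σtᵢ = 4.4 + 4.1 + 0.7 = 9.2.
Posterior ∝ λ^3e^(−5λ) · λ^3e^(−9.2λ) = λ^6e^(−14.2λ), i.e. Gamma(7, 14.2).
Mode = (a−1)/b = 6/14.2 ≈ 0.423.

λ̂_MAP = 0.423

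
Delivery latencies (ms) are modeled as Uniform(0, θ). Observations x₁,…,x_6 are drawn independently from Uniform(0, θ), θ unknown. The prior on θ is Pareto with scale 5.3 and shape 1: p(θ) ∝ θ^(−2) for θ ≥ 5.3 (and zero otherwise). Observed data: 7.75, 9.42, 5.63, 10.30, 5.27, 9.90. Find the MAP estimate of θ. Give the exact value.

θ̂_MAP = 10.30

The Uniform(0, θ) likelihood is θ^(−n) for θ ≥ max(xᵢ), zero otherwise. Here max(xᵢ) = 10.30.
Posterior ∝ θ^(−2) · θ^(−6) = θ^(−8) on θ ≥ max(5.3, 10.30) = 10.30.
This density is strictly decreasing in θ, so the posterior mode lies at the lower boundary of the support.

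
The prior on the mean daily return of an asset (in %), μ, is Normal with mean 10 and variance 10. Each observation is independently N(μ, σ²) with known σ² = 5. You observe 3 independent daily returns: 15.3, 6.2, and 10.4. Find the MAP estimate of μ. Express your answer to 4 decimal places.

μ̂_MAP = 10.5429

n = 3; x̄ = (15.3 + 6.2 + 10.4)/3 = 31.9/3 = 319/30 ≈ 10.6333.
For a Normal prior and Normal likelihood with known variance, the posterior is Normal; its mode equals its mean, the precision-weighted average.
Prior precision 1/σ₀² = 1/10 = 0.1; data precision n/σ² = 3/5 = 0.6.
μ̂ = (0.1·10 + 0.6·(319/30)) / (0.1 + 0.6) = 7.38/0.7 = 369/35 ≈ 10.5429.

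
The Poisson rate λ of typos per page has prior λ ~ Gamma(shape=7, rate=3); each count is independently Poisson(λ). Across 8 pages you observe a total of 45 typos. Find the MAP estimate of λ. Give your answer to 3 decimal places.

λ̂_MAP = 4.636

Σxᵢ = 45, n = 8.
Posterior ∝ λ^6e^(−3λ) · λ^45e^(−8λ) = λ^51e^(−11λ), i.e. Gamma(shape=52, rate=11).
The mode of a Gamma(a, b) with a ≥ 1 (shape–rate) is (a−1)/b = 51/11 ≈ 4.636.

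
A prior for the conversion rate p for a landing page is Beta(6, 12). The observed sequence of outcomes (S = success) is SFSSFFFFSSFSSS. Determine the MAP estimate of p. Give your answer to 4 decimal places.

p̂_MAP = 0.4333

Prior: Beta(6, 12).
Data: 8 successes in 14 trials (from the sequence). The binomial likelihood contributes p^8(1−p)^6, so the posterior is Beta(6+8, 12+6) = Beta(14, 18).
For Beta(a, b) with a, b > 1 the mode is (a−1)/(a+b−2) = 13/30 ≈ 0.4333.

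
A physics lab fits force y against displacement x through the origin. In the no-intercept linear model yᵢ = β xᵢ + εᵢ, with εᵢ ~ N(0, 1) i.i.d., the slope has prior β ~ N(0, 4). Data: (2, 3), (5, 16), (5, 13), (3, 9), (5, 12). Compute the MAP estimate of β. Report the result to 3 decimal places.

β̂_MAP = 2.697

log p(β | y) = −Σ(yᵢ − βxᵢ)²/(2·1) − β²/(2·4) + const.
Setting the derivative to zero: Σxᵢ(yᵢ − βxᵢ)/1 − β/4 = 0, so β = Σxᵢyᵢ / (Σxᵢ² + σ²/τ²).
Σxᵢyᵢ = 2·3 + 5·16 + 5·13 + 3·9 + 5·12 = 238; Σxᵢ² = 88; σ²/τ² = 0.25.
β̂_MAP = 238 / (88 + 0.25) = 238/88.25 ≈ 2.697.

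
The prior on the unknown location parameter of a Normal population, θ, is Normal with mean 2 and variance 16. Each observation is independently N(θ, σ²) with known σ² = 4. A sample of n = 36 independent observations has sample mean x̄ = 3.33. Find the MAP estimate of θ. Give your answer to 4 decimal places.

n = 36, x̄ = 3.33.
For a Normal prior and Normal likelihood with known variance, the posterior is Normal; its mode equals its mean, the precision-weighted average.
Prior precision 1/σ₀² = 1/16 = 0.0625; data precision n/σ² = 36/4 = 9.
θ̂ = (0.0625·2 + 9·3.33) / (0.0625 + 9) = 30.095/9.0625 = 12038/3625 ≈ 3.3208.

θ̂_MAP = 3.3208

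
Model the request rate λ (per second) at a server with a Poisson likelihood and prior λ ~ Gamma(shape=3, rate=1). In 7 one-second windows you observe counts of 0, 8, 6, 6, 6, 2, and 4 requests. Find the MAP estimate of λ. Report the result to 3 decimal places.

Σxᵢ = 0+8+6+6+6+2+4 = 32, with n = 7.
Posterior ∝ λ^2e^(−1λ) · λ^32e^(−7λ) = λ^34e^(−8λ), i.e. Gamma(shape=35, rate=8).
The mode of a Gamma(a, b) with a ≥ 1 (shape–rate) is (a−1)/b = 34/8 ≈ 4.250.

λ̂_MAP = 4.250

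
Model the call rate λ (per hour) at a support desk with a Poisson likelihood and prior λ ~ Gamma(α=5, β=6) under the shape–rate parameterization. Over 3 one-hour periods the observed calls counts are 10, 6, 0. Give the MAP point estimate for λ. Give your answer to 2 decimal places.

Σxᵢ = 10+6+0 = 16, with n = 3.
Posterior ∝ λ^4e^(−6λ) · λ^16e^(−3λ) = λ^20e^(−9λ), i.e. Gamma(shape=21, rate=9).
The mode of a Gamma(a, b) with a ≥ 1 (shape–rate) is (a−1)/b = 20/9 ≈ 2.22.

λ̂_MAP = 2.22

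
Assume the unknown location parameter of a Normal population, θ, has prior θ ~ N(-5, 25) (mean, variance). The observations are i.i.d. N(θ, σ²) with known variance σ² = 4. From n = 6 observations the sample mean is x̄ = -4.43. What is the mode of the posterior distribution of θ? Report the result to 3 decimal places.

n = 6, x̄ = -4.43.
For a Normal prior and Normal likelihood with known variance, the posterior is Normal; its mode equals its mean, the precision-weighted average.
Prior precision 1/σ₀² = 1/25 = 0.04; data precision n/σ² = 6/4 = 1.5.
θ̂ = (0.04·(-5) + 1.5·(-4.43)) / (0.04 + 1.5) = (-6.845)/1.54 = -1369/308 ≈ -4.445.

θ̂_MAP = -4.445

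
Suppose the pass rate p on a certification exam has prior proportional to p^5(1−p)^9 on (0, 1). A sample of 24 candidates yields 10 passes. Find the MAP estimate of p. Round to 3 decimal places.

The prior density ∝ p^5(1−p)^9 is the kernel of Beta(6, 10).
Data: 10 successes in 24 trials. The binomial likelihood contributes p^10(1−p)^14, so the posterior is Beta(6+10, 10+14) = Beta(16, 24).
For Beta(a, b) with a, b > 1 the mode is (a−1)/(a+b−2) = 15/38 ≈ 0.395.

p̂_MAP = 0.395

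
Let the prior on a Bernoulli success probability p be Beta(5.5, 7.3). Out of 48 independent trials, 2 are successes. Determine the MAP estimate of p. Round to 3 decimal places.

Prior: Beta(5.5, 7.3).
Data: 2 successes in 48 trials. The binomial likelihood contributes p^2(1−p)^46, so the posterior is Beta(5.5+2, 7.3+46) = Beta(7.5, 53.3).
For Beta(a, b) with a, b > 1 the mode is (a−1)/(a+b−2) = 6.5/58.8 ≈ 0.111.

p̂_MAP = 0.111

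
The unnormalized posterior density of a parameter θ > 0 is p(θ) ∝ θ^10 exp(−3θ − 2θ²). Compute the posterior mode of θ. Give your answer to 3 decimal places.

θ̂_MAP = 1.250

ℓ'(θ) = 10/θ − 3 − 4θ. Setting this to zero and multiplying by θ: 4θ² + 3θ − 10 = 0.
θ = (−3 + √(3² + 4·4·10)) / (2·4) = (−3 + √169) / 8 = (−3 + 13)/8 = 5/4.
ℓ''(θ) = −10/θ² − 4 < 0, confirming a maximum.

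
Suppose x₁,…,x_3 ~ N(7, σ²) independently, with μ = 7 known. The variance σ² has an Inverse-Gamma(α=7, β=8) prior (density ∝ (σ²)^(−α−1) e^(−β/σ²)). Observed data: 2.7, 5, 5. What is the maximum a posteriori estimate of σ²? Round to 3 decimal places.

σ̂²_MAP = 2.236

Sum of squared deviations about the known mean: SS = (2.7−7)² + (5−7)² + (5−7)² = 26.49.
The Normal likelihood contributes (σ²)^(−n/2) exp(−SS/(2σ²)), so the posterior is Inverse-Gamma(α + n/2, β + SS/2) = Inverse-Gamma(8.5, 21.245).
The mode of Inverse-Gamma(a, b) is b/(a+1) = 21.245/9.5 ≈ 2.236.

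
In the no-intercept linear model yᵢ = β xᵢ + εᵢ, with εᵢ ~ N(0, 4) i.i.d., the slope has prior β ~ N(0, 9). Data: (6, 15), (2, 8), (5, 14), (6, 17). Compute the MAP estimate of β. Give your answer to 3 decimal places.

β̂_MAP = 2.740

log p(β | y) = −Σ(yᵢ − βxᵢ)²/(2·4) − β²/(2·9) + const.
Setting the derivative to zero: Σxᵢ(yᵢ − βxᵢ)/4 − β/9 = 0, so β = Σxᵢyᵢ / (Σxᵢ² + σ²/τ²).
Σxᵢyᵢ = 6·15 + 2·8 + 5·14 + 6·17 = 278; Σxᵢ² = 101; σ²/τ² = 4/9.
β̂_MAP = 278 / (101 + 4/9) = 278/(913/9) = 2502/913 ≈ 2.740.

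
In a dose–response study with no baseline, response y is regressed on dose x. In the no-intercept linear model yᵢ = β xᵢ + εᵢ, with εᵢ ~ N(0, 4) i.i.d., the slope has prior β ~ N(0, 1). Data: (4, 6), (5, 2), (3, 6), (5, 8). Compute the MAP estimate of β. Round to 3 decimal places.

log p(β | y) = −Σ(yᵢ − βxᵢ)²/(2·4) − β²/(2·1) + const.
Setting the derivative to zero: Σxᵢ(yᵢ − βxᵢ)/4 − β/1 = 0, so β = Σxᵢyᵢ / (Σxᵢ² + σ²/τ²).
Σxᵢyᵢ = 4·6 + 5·2 + 3·6 + 5·8 = 92; Σxᵢ² = 75; σ²/τ² = 4.
β̂_MAP = 92 / (75 + 4) = 92/79 ≈ 1.165.

β̂_MAP = 1.165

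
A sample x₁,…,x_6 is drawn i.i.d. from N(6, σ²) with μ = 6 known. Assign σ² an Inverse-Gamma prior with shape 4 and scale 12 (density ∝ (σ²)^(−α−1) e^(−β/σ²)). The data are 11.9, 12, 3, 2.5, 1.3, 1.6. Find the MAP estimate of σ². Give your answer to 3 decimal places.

σ̂²_MAP = 9.844

Sum of squared deviations about the known mean: SS = (11.9−6)² + (12−6)² + (3−6)² + (2.5−6)² + (1.3−6)² + (1.6−6)² = 133.51.
The Normal likelihood contributes (σ²)^(−n/2) exp(−SS/(2σ²)), so the posterior is Inverse-Gamma(α + n/2, β + SS/2) = Inverse-Gamma(7, 78.755).
The mode of Inverse-Gamma(a, b) is b/(a+1) = 78.755/8 ≈ 9.844.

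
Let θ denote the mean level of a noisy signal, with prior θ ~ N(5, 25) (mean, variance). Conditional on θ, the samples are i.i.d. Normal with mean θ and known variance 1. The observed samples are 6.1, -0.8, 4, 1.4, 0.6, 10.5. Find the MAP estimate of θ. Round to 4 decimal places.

θ̂_MAP = 3.6424

n = 6; x̄ = (6.1 + (-0.8) + 4 + 1.4 + 0.6 + 10.5)/6 = 21.8/6 = 109/30 ≈ 3.6333.
For a Normal prior and Normal likelihood with known variance, the posterior is Normal; its mode equals its mean, the precision-weighted average.
Prior precision 1/σ₀² = 1/25 = 0.04; data precision n/σ² = 6/1 = 6.
θ̂ = (0.04·5 + 6·(109/30)) / (0.04 + 6) = 22/6.04 = 550/151 ≈ 3.6424.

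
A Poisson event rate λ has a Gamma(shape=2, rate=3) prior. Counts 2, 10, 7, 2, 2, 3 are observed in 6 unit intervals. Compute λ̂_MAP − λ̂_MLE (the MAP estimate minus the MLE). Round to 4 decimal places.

Σxᵢ = 26. Posterior is Gamma(28, 9); MAP = (28−1)/9 = 27/9 ≈ 3.00000.
MLE = x̄ = 26/6 ≈ 4.33333.
Difference = 27/9 − 26/6 = -4/3 ≈ -1.3333.

MAP − MLE = -1.3333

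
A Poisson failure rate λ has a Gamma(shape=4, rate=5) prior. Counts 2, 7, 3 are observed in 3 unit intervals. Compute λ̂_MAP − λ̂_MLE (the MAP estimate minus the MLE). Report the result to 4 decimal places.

Σxᵢ = 12. Posterior is Gamma(16, 8); MAP = (16−1)/8 = 15/8 ≈ 1.87500.
MLE = x̄ = 12/3 ≈ 4.00000.
Difference = 15/8 − 12/3 = -17/8 ≈ -2.1250.

MAP − MLE = -2.1250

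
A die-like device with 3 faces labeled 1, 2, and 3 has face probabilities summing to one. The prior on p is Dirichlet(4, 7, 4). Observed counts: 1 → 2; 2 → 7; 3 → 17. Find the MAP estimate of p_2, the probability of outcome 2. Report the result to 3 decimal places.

The posterior is Dirichlet(αᵢ + nᵢ) = Dirichlet(6, 14, 21).
For a Dirichlet(a₁,…,a_K) with all aᵢ > 1, the mode has j-th component (aⱼ − 1)/(Σaᵢ − K).
Here Σaᵢ = 41 and K = 3, so p_2 = (14 − 1)/(41 − 3) = 13/38 ≈ 0.342.

MAP estimate: 0.342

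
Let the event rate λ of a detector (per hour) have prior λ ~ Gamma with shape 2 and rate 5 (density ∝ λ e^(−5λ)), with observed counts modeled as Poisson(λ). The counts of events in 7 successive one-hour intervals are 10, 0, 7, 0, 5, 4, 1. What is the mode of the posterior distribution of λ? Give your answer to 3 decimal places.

Σxᵢ = 10+0+7+0+5+4+1 = 27, with n = 7.
Posterior ∝ λe^(−5λ) · λ^27e^(−7λ) = λ^28e^(−12λ), i.e. Gamma(shape=29, rate=12).
The mode of a Gamma(a, b) with a ≥ 1 (shape–rate) is (a−1)/b = 28/12 ≈ 2.333.

λ̂_MAP = 2.333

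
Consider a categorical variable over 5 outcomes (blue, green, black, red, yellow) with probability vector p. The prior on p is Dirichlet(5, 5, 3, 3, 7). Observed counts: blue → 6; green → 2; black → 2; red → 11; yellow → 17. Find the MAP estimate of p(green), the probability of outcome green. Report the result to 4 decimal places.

MAP estimate of p(green) = 0.1071

The posterior is Dirichlet(αᵢ + nᵢ) = Dirichlet(11, 7, 5, 14, 24).
For a Dirichlet(a₁,…,a_K) with all aᵢ > 1, the mode has j-th component (aⱼ − 1)/(Σaᵢ − K).
Here Σaᵢ = 61 and K = 5, so p(green) = (7 − 1)/(61 − 5) = 6/56 ≈ 0.1071.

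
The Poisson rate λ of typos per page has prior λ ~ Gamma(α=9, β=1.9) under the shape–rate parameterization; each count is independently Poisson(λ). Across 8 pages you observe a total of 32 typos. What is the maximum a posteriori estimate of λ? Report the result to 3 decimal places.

Σxᵢ = 32, n = 8.
Posterior ∝ λ^8e^(−1.9λ) · λ^32e^(−8λ) = λ^40e^(−9.9λ), i.e. Gamma(shape=41, rate=9.9).
The mode of a Gamma(a, b) with a ≥ 1 (shape–rate) is (a−1)/b = 40/9.9 ≈ 4.040.

λ̂_MAP = 4.040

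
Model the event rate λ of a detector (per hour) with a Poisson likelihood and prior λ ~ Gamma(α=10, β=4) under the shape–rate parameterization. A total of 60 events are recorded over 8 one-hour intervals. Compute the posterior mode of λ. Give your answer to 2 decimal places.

λ̂_MAP = 5.75

Σxᵢ = 60, n = 8.
Posterior ∝ λ^9e^(−4λ) · λ^60e^(−8λ) = λ^69e^(−12λ), i.e. Gamma(shape=70, rate=12).
The mode of a Gamma(a, b) with a ≥ 1 (shape–rate) is (a−1)/b = 69/12 ≈ 5.75.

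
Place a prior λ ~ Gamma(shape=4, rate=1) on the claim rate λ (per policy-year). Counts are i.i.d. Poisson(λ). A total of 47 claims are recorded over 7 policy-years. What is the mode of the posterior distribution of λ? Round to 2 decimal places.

Σxᵢ = 47, n = 7.
Posterior ∝ λ^3e^(−1λ) · λ^47e^(−7λ) = λ^50e^(−8λ), i.e. Gamma(shape=51, rate=8).
The mode of a Gamma(a, b) with a ≥ 1 (shape–rate) is (a−1)/b = 50/8 ≈ 6.25.

λ̂_MAP = 6.25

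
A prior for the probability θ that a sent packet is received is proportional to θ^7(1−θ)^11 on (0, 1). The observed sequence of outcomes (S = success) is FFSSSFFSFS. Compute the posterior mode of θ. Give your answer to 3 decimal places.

The prior density ∝ θ^7(1−θ)^11 is the kernel of Beta(8, 12).
Data: 5 successes in 10 trials (from the sequence). The binomial likelihood contributes θ^5(1−θ)^5, so the posterior is Beta(8+5, 12+5) = Beta(13, 17).
For Beta(a, b) with a, b > 1 the mode is (a−1)/(a+b−2) = 12/28 ≈ 0.429.

θ̂_MAP = 0.429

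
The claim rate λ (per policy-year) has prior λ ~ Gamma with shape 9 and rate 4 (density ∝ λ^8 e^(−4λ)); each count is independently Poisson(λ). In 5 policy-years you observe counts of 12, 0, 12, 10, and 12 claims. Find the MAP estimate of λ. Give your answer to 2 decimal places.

λ̂_MAP = 6.00

Σxᵢ = 12+0+12+10+12 = 46, with n = 5.
Posterior ∝ λ^8e^(−4λ) · λ^46e^(−5λ) = λ^54e^(−9λ), i.e. Gamma(shape=55, rate=9).
The mode of a Gamma(a, b) with a ≥ 1 (shape–rate) is (a−1)/b = 54/9 ≈ 6.00.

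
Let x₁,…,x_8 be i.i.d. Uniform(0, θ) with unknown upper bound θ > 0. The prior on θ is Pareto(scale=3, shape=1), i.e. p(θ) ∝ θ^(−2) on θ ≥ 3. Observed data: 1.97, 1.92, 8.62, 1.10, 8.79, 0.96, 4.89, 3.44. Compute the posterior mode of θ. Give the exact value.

θ̂_MAP = 8.79

The Uniform(0, θ) likelihood is θ^(−n) for θ ≥ max(xᵢ), zero otherwise. Here max(xᵢ) = 8.79.
Posterior ∝ θ^(−2) · θ^(−8) = θ^(−10) on θ ≥ max(3, 8.79) = 8.79.
This density is strictly decreasing in θ, so the posterior mode lies at the lower boundary of the support.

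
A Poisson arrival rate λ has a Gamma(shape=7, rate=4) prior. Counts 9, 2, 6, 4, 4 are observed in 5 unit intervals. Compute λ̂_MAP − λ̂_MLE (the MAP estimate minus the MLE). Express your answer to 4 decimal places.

Σxᵢ = 25. Posterior is Gamma(32, 9); MAP = (32−1)/9 = 31/9 ≈ 3.44444.
MLE = x̄ = 25/5 ≈ 5.00000.
Difference = 31/9 − 25/5 = -14/9 ≈ -1.5556.

MAP − MLE = -1.5556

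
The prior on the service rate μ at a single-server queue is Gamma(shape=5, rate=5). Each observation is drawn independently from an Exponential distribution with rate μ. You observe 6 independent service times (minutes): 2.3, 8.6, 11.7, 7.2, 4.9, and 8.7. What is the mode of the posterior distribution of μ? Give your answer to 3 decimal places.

The Exponential(rate=μ) likelihood is ∝ μ^n e^(−μΣtᵢ). Here n = 6 and Σtᵢ = 2.3 + 8.6 + 11.7 + 7.2 + 4.9 + 8.7 = 43.4.
Posterior ∝ μ^4e^(−5μ) · μ^6e^(−43.4μ) = μ^10e^(−48.4μ), i.e. Gamma(11, 48.4).
Mode = (a−1)/b = 10/48.4 ≈ 0.207.

μ̂_MAP = 0.207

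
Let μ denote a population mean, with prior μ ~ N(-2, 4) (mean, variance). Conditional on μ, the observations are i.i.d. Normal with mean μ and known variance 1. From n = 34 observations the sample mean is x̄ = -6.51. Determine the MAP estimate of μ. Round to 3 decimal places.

μ̂_MAP = -6.477

n = 34, x̄ = -6.51.
For a Normal prior and Normal likelihood with known variance, the posterior is Normal; its mode equals its mean, the precision-weighted average.
Prior precision 1/σ₀² = 1/4 = 0.25; data precision n/σ² = 34/1 = 34.
μ̂ = (0.25·(-2) + 34·(-6.51)) / (0.25 + 34) = (-221.84)/34.25 = -22184/3425 ≈ -6.477.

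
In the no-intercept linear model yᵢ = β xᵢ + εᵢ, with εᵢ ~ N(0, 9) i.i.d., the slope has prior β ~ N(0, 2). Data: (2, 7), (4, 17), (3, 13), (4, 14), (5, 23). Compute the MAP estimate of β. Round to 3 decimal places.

log p(β | y) = −Σ(yᵢ − βxᵢ)²/(2·9) − β²/(2·2) + const.
Setting the derivative to zero: Σxᵢ(yᵢ − βxᵢ)/9 − β/2 = 0, so β = Σxᵢyᵢ / (Σxᵢ² + σ²/τ²).
Σxᵢyᵢ = 2·7 + 4·17 + 3·13 + 4·14 + 5·23 = 292; Σxᵢ² = 70; σ²/τ² = 4.5.
β̂_MAP = 292 / (70 + 4.5) = 292/74.5 ≈ 3.919.

β̂_MAP = 3.919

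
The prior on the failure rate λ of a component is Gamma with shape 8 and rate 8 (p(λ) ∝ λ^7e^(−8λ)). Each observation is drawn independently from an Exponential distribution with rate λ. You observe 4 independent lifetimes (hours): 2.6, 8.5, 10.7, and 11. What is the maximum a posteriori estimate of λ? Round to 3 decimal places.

λ̂_MAP = 0.270

The Exponential(rate=λ) likelihood is ∝ λ^n e^(−λΣtᵢ). Here n = 4 and Σtᵢ = 2.6 + 8.5 + 10.7 + 11 = 32.8.
Posterior ∝ λ^7e^(−8λ) · λ^4e^(−32.8λ) = λ^11e^(−40.8λ), i.e. Gamma(12, 40.8).
Mode = (a−1)/b = 11/40.8 ≈ 0.270.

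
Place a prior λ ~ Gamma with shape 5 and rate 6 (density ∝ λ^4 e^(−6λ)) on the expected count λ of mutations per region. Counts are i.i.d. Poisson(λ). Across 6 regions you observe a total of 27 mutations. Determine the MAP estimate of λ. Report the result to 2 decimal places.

λ̂_MAP = 2.58

Σxᵢ = 27, n = 6.
Posterior ∝ λ^4e^(−6λ) · λ^27e^(−6λ) = λ^31e^(−12λ), i.e. Gamma(shape=32, rate=12).
The mode of a Gamma(a, b) with a ≥ 1 (shape–rate) is (a−1)/b = 31/12 ≈ 2.58.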